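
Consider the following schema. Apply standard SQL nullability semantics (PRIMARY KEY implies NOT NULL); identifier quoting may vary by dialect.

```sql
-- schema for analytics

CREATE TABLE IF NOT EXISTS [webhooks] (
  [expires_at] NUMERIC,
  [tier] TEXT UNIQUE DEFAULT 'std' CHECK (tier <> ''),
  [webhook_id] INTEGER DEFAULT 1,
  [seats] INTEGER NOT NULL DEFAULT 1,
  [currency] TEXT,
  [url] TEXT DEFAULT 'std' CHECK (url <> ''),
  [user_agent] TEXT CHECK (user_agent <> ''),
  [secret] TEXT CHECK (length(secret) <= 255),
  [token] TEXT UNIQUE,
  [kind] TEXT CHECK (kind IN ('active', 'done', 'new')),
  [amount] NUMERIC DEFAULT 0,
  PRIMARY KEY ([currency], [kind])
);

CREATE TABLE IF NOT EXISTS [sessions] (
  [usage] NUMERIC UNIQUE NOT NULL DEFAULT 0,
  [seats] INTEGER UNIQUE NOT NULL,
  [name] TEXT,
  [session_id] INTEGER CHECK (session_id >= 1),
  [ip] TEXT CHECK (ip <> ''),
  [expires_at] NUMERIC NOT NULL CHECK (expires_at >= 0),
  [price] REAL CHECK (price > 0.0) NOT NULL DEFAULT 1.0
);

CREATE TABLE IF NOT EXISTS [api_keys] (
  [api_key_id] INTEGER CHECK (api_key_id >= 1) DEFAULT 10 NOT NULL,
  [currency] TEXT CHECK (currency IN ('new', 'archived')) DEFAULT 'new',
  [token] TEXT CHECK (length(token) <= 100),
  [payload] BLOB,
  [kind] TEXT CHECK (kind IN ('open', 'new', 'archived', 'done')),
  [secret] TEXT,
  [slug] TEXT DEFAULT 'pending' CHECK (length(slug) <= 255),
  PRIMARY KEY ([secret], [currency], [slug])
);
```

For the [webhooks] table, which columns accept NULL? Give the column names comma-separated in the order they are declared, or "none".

- expires_at: no NOT NULL constraint applies → nullable.
- tier: CHECK does not forbid NULL (a CHECK constraint passes when its expression is NULL) → nullable.
- webhook_id: DEFAULT only fills an omitted column; an explicit NULL is still allowed → nullable.
- seats: declared NOT NULL → not nullable.
- currency: part of the PRIMARY KEY, which implies NOT NULL → not nullable.
- url: CHECK does not forbid NULL (a CHECK constraint passes when its expression is NULL) → nullable.
- user_agent: CHECK does not forbid NULL (a CHECK constraint passes when its expression is NULL) → nullable.
- secret: CHECK does not forbid NULL (a CHECK constraint passes when its expression is NULL) → nullable.
- token: UNIQUE does not imply NOT NULL → nullable.
- kind: part of the PRIMARY KEY, which implies NOT NULL → not nullable.
- amount: DEFAULT only fills an omitted column; an explicit NULL is still allowed → nullable.

expires_at, tier, webhook_id, url, user_agent, secret, token, amount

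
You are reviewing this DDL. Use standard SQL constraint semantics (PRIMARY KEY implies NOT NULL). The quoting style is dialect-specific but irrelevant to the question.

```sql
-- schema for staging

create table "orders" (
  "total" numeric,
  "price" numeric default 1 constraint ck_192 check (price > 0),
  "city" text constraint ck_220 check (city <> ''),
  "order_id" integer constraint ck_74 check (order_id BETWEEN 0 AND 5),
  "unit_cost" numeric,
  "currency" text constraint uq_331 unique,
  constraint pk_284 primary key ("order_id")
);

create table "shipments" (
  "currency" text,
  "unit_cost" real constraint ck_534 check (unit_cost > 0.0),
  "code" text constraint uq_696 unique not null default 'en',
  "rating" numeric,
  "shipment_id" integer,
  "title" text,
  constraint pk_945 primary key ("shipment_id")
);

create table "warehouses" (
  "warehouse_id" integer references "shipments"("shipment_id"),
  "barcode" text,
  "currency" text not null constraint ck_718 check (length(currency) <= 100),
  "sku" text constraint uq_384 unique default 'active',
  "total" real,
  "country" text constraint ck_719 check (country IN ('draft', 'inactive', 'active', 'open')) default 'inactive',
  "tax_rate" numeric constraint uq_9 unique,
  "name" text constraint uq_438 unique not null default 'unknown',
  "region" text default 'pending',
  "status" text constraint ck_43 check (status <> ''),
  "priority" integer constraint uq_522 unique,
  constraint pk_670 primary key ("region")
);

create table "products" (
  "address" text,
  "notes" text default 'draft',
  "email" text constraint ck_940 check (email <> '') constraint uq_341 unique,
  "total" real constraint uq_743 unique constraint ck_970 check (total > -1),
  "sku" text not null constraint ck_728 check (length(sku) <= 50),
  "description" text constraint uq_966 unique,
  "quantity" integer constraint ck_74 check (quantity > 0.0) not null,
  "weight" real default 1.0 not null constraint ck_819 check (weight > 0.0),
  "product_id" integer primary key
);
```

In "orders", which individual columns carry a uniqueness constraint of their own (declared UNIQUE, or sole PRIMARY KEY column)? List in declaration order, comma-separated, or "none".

- total: no UNIQUE or single-column PK constraint.
- price: no UNIQUE or single-column PK constraint.
- city: no UNIQUE or single-column PK constraint.
- order_id: single-column PRIMARY KEY → unique.
- unit_cost: no UNIQUE or single-column PK constraint.
- currency: declared UNIQUE → unique.

order_id, currency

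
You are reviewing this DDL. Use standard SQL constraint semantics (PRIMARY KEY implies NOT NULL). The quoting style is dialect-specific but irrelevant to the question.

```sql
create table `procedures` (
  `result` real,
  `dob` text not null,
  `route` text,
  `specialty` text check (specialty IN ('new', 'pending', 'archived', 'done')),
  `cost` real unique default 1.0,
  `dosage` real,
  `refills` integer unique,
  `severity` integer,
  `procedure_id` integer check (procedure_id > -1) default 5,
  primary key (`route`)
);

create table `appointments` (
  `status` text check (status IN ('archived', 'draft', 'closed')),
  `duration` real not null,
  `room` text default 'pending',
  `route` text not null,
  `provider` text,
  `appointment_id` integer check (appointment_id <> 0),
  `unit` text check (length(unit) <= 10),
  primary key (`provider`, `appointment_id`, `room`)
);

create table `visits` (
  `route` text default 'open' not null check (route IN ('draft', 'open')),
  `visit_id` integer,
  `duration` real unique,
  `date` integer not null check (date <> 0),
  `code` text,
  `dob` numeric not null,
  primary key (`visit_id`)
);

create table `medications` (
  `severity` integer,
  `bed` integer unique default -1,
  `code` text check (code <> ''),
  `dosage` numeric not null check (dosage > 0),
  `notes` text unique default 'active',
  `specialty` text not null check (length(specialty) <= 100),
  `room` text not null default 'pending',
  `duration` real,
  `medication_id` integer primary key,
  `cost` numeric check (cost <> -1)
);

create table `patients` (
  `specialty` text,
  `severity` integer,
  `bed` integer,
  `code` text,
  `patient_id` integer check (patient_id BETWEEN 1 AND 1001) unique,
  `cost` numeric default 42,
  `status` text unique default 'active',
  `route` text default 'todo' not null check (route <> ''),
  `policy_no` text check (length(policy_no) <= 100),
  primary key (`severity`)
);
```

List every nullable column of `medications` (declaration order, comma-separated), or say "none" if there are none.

- severity: no NOT NULL constraint applies → nullable.
- bed: UNIQUE does not imply NOT NULL → nullable.
- code: CHECK does not forbid NULL (a CHECK constraint passes when its expression is NULL) → nullable.
- dosage: declared NOT NULL → not nullable.
- notes: UNIQUE does not imply NOT NULL → nullable.
- specialty: declared NOT NULL → not nullable.
- room: declared NOT NULL → not nullable.
- duration: no NOT NULL constraint applies → nullable.
- medication_id: part of the PRIMARY KEY, which implies NOT NULL → not nullable.
- cost: CHECK does not forbid NULL (a CHECK constraint passes when its expression is NULL) → nullable.

severity, bed, code, notes, duration, cost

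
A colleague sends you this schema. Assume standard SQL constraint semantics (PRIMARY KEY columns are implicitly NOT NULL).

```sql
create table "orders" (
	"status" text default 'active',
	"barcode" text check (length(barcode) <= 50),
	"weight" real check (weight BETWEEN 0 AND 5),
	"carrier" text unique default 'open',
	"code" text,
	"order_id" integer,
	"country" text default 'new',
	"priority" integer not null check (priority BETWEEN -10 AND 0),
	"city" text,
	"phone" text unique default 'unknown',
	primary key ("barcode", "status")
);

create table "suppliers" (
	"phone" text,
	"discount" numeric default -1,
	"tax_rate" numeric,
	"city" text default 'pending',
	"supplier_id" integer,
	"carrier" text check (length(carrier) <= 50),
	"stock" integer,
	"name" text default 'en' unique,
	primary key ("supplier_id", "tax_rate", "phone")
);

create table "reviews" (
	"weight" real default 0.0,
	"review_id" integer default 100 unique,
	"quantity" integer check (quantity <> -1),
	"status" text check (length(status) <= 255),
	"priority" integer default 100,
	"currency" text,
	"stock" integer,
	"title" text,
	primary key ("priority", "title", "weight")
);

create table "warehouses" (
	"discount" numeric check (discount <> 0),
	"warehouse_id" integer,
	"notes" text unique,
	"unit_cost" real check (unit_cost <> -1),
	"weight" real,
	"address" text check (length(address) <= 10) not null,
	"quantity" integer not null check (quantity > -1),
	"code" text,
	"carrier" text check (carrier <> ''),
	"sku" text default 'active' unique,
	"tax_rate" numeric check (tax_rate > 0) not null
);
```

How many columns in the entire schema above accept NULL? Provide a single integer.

orders: 7 nullable (weight, carrier, code, order_id, country, city, phone — PK (barcode, status) and explicit NOT NULL columns excluded).
suppliers: 5 nullable (discount, city, carrier, stock, name — PK (supplier_id, tax_rate, phone) and explicit NOT NULL columns excluded).
reviews: 5 nullable (review_id, quantity, status, currency, stock — PK (priority, title, weight) and explicit NOT NULL columns excluded).
warehouses: 8 nullable (discount, warehouse_id, notes, unit_cost, weight, code, carrier, sku — PK none and explicit NOT NULL columns excluded).
Total: 7 + 5 + 5 + 8 = 25.

25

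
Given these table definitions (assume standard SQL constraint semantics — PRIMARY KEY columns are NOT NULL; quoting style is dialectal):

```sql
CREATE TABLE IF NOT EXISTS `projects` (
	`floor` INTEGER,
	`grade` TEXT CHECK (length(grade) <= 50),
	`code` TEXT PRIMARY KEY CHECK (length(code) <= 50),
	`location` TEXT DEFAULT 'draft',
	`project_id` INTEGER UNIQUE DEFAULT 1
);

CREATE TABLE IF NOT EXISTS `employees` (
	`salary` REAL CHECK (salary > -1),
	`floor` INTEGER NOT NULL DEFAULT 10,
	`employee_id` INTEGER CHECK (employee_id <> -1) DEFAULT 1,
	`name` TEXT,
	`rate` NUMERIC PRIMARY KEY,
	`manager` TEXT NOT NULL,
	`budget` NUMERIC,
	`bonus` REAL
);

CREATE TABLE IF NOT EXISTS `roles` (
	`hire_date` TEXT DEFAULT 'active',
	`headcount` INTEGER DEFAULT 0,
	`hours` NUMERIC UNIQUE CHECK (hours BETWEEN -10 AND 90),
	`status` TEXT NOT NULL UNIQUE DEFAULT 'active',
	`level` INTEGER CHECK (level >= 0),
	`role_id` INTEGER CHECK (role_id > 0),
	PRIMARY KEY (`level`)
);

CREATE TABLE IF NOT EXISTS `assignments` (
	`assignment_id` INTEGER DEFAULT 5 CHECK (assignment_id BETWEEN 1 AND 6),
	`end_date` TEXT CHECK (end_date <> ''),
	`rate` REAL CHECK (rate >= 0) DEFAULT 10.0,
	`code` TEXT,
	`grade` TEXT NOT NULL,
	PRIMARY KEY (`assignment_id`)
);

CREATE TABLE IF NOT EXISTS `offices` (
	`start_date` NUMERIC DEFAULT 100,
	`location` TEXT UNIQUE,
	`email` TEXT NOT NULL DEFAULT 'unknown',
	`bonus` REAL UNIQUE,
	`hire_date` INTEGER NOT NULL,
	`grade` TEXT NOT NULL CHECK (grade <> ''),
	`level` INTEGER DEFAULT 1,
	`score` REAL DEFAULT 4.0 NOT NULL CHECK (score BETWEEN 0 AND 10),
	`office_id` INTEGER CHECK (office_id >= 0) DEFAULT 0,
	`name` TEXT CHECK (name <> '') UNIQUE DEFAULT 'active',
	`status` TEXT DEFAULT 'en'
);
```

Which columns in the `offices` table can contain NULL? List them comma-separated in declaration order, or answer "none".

- start_date: DEFAULT only fills an omitted column; an explicit NULL is still allowed → nullable.
- location: UNIQUE does not imply NOT NULL → nullable.
- email: declared NOT NULL → not nullable.
- bonus: UNIQUE does not imply NOT NULL → nullable.
- hire_date: declared NOT NULL → not nullable.
- grade: declared NOT NULL → not nullable.
- level: DEFAULT only fills an omitted column; an explicit NULL is still allowed → nullable.
- score: declared NOT NULL → not nullable.
- office_id: CHECK does not forbid NULL (a CHECK constraint passes when its expression is NULL) → nullable.
- name: CHECK does not forbid NULL (a CHECK constraint passes when its expression is NULL) → nullable.
- status: DEFAULT only fills an omitted column; an explicit NULL is still allowed → nullable.

start_date, location, bonus, level, office_id, name, status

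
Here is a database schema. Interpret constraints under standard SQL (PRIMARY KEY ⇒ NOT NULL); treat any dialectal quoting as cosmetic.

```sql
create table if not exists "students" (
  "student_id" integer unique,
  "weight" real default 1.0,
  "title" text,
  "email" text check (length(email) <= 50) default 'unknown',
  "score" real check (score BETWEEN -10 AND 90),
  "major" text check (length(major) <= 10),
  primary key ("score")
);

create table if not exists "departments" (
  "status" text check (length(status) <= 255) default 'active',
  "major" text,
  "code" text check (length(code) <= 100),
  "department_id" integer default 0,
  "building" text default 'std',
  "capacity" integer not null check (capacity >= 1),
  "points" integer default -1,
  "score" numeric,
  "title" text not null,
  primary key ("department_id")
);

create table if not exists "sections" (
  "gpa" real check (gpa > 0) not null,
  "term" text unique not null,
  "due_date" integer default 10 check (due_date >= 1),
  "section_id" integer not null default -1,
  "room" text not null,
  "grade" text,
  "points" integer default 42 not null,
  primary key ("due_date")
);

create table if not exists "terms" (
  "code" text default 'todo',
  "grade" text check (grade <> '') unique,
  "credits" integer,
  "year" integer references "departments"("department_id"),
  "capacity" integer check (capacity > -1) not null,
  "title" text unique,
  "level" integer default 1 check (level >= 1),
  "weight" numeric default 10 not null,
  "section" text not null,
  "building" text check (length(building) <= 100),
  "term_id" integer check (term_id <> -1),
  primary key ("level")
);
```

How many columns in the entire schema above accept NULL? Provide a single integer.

19

students: 5 nullable (student_id, weight, title, email, major — PK (score) and explicit NOT NULL columns excluded).
departments: 6 nullable (status, major, code, building, points, score — PK (department_id) and explicit NOT NULL columns excluded).
sections: 1 nullable (grade — PK (due_date) and explicit NOT NULL columns excluded).
terms: 7 nullable (code, grade, credits, year, title, building, term_id — PK (level) and explicit NOT NULL columns excluded).
Total: 5 + 6 + 1 + 7 = 19.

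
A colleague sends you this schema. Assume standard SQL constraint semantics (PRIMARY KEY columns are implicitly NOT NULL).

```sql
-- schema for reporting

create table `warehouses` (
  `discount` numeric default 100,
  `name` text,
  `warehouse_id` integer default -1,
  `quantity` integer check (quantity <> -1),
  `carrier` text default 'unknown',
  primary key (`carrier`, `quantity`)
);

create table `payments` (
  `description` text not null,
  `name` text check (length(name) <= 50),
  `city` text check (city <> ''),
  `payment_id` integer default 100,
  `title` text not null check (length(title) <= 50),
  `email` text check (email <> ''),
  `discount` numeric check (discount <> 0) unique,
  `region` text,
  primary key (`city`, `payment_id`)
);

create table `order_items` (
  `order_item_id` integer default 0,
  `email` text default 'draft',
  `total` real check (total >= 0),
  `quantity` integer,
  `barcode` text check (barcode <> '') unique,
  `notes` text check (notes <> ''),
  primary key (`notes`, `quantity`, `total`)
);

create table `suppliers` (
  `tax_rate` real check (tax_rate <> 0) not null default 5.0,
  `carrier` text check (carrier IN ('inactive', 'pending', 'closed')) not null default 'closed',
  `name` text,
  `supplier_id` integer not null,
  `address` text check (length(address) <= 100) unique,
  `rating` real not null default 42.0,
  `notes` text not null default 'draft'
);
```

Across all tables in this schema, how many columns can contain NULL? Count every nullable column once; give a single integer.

12

warehouses: 3 nullable (discount, name, warehouse_id — PK (carrier, quantity) and explicit NOT NULL columns excluded).
payments: 4 nullable (name, email, discount, region — PK (city, payment_id) and explicit NOT NULL columns excluded).
order_items: 3 nullable (order_item_id, email, barcode — PK (notes, quantity, total) and explicit NOT NULL columns excluded).
suppliers: 2 nullable (name, address — PK none and explicit NOT NULL columns excluded).
Total: 3 + 4 + 3 + 2 = 12.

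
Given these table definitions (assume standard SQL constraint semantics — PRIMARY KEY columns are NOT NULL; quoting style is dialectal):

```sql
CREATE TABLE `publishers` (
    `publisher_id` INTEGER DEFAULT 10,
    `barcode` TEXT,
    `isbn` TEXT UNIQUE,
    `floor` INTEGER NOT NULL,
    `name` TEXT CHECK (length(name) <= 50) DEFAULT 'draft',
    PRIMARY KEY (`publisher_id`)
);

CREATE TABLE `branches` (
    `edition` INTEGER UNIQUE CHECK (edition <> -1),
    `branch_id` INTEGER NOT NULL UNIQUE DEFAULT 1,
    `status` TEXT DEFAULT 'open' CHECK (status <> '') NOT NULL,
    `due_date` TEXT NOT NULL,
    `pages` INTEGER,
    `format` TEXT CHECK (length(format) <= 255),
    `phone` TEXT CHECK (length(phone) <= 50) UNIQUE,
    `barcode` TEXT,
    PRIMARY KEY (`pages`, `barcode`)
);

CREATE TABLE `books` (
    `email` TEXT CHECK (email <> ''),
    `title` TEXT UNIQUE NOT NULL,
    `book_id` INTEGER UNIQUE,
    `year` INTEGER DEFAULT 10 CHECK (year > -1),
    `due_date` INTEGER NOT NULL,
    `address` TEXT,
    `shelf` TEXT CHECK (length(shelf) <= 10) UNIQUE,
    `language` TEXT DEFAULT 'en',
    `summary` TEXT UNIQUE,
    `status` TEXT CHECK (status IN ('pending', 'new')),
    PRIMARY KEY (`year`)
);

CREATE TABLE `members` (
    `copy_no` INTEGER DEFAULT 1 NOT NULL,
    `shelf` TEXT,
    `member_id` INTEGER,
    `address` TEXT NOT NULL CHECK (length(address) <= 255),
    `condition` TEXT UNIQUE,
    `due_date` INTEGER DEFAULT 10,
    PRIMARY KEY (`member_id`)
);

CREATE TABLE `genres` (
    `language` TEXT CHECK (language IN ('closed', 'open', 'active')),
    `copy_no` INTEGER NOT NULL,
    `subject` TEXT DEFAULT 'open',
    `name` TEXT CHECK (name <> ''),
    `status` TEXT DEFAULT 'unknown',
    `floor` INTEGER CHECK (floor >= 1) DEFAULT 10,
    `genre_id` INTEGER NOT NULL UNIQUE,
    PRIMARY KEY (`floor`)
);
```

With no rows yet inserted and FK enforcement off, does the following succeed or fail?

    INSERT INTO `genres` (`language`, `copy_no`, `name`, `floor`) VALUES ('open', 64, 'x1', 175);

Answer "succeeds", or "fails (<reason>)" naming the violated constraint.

fails (NOT NULL on genre_id)

genre_id is omitted from the column list and has no DEFAULT, so it would receive NULL.
But genre_id is declared NOT NULL.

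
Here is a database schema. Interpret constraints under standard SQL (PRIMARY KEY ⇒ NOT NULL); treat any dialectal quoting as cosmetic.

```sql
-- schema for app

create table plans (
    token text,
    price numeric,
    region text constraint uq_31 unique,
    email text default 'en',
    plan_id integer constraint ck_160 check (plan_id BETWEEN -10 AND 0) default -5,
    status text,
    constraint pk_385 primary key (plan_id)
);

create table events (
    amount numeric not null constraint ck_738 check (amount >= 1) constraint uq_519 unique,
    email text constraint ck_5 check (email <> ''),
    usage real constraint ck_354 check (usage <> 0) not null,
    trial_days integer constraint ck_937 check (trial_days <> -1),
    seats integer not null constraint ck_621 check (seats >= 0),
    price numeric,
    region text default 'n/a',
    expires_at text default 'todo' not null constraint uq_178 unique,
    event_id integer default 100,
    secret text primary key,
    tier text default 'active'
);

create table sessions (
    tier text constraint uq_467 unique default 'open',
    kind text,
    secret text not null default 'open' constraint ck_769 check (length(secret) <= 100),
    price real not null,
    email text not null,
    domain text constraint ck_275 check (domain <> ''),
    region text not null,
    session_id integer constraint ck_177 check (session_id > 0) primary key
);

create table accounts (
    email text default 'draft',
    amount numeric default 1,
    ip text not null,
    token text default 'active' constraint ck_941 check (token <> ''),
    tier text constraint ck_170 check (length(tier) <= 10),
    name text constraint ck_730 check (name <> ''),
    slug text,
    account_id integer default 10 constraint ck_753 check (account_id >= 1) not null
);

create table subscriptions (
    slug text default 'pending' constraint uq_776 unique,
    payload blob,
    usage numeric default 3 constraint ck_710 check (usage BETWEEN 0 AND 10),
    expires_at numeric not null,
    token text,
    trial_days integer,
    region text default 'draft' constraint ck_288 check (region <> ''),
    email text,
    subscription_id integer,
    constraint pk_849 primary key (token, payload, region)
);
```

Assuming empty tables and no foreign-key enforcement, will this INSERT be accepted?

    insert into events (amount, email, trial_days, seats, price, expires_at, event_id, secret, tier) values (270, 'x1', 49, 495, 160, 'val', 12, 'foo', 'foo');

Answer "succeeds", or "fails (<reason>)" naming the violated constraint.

usage is omitted from the column list and has no DEFAULT, so it would receive NULL.
But usage is declared NOT NULL.

fails (NOT NULL on usage)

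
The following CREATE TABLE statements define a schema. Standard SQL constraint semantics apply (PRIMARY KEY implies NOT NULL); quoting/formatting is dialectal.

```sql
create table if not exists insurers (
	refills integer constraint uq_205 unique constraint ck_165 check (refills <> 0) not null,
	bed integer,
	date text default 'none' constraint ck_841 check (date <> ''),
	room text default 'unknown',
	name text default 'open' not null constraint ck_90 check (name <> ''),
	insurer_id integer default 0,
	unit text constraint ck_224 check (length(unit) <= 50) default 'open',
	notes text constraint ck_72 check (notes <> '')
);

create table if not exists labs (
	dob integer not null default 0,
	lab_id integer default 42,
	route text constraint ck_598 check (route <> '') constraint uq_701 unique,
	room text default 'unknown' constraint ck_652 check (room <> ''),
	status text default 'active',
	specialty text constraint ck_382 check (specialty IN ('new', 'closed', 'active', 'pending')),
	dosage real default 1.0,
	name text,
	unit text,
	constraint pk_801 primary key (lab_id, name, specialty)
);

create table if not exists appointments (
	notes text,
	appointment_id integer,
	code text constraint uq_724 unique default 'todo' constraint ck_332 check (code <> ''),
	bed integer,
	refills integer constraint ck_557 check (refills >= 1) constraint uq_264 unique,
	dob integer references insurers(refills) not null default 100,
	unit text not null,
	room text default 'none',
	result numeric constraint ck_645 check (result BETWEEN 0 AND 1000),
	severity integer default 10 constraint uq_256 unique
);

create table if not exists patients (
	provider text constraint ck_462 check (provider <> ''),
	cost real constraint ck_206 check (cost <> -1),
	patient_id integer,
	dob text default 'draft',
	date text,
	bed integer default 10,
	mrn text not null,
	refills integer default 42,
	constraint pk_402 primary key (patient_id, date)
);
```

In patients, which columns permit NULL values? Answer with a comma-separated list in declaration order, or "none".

- provider: CHECK does not forbid NULL (a CHECK constraint passes when its expression is NULL) → nullable.
- cost: CHECK does not forbid NULL (a CHECK constraint passes when its expression is NULL) → nullable.
- patient_id: part of the PRIMARY KEY, which implies NOT NULL → not nullable.
- dob: DEFAULT only fills an omitted column; an explicit NULL is still allowed → nullable.
- date: part of the PRIMARY KEY, which implies NOT NULL → not nullable.
- bed: DEFAULT only fills an omitted column; an explicit NULL is still allowed → nullable.
- mrn: declared NOT NULL → not nullable.
- refills: DEFAULT only fills an omitted column; an explicit NULL is still allowed → nullable.

provider, cost, dob, bed, refills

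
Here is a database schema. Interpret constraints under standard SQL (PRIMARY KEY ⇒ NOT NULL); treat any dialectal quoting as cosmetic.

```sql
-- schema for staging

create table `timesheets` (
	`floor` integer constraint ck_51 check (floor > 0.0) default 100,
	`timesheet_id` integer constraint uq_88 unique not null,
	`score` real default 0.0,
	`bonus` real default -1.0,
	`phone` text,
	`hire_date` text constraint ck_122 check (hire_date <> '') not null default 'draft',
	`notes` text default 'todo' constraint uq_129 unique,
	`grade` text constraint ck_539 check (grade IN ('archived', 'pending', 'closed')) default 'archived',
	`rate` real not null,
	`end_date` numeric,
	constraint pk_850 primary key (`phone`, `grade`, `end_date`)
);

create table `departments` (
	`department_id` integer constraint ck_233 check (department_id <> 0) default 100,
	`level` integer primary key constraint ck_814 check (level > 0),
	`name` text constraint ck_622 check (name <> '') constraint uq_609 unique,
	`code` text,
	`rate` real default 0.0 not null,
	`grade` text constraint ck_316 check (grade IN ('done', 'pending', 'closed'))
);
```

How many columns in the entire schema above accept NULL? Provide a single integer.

8

timesheets: 4 nullable (floor, score, bonus, notes — PK (phone, grade, end_date) and explicit NOT NULL columns excluded).
departments: 4 nullable (department_id, name, code, grade — PK (level) and explicit NOT NULL columns excluded).
Total: 4 + 4 = 8.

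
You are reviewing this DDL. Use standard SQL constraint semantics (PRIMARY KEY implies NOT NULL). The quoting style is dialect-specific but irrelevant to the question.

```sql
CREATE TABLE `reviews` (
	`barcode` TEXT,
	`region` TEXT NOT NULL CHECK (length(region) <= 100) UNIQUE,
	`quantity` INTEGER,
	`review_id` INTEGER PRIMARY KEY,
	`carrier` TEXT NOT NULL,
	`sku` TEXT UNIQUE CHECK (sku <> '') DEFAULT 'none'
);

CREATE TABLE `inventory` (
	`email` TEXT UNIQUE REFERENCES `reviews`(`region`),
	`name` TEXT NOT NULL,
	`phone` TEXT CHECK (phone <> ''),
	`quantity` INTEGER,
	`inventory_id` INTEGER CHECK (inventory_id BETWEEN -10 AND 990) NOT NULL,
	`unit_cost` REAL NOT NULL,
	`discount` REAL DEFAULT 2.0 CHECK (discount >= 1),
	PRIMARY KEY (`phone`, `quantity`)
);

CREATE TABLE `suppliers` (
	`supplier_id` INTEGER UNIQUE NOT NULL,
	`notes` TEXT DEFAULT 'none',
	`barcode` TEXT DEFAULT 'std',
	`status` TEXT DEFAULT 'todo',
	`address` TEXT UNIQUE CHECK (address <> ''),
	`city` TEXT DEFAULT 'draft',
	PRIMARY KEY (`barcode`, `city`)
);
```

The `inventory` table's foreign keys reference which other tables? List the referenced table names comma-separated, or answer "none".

reviews

- email REFERENCES reviews(region).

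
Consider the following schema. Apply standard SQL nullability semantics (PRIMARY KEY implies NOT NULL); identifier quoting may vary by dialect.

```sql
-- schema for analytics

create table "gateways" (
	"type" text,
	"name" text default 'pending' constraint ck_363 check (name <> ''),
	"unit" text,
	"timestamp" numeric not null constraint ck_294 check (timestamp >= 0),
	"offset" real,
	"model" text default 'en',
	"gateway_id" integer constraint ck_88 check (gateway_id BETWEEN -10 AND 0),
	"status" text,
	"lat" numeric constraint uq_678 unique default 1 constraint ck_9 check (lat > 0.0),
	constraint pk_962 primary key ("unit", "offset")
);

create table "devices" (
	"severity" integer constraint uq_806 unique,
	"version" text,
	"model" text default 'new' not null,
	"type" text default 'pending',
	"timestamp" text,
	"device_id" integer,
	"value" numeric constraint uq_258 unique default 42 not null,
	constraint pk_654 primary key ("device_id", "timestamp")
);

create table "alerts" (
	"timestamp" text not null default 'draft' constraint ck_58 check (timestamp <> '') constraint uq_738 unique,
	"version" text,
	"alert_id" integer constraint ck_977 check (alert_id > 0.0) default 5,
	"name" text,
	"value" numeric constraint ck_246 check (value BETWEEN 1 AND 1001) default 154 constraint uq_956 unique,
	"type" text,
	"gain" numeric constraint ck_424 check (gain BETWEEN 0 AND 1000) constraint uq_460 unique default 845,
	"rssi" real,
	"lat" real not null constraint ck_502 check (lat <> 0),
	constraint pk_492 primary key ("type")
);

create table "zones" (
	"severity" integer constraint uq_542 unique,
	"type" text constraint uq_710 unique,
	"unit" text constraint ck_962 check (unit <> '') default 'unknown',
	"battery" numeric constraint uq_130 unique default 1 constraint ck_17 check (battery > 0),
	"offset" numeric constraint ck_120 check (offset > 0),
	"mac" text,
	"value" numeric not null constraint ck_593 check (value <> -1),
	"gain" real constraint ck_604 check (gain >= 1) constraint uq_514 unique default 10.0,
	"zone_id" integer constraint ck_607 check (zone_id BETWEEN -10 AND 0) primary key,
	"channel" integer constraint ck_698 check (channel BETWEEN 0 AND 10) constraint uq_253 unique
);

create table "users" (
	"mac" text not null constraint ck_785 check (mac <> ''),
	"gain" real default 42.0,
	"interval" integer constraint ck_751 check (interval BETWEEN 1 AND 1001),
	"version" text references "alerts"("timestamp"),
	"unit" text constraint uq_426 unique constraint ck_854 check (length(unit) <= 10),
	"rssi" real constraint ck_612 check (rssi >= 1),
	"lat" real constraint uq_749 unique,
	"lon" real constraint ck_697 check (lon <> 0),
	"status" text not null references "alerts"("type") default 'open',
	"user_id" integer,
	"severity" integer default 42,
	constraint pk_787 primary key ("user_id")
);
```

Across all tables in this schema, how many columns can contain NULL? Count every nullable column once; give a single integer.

gateways: 6 nullable (type, name, model, gateway_id, status, lat — PK (unit, offset) and explicit NOT NULL columns excluded).
devices: 3 nullable (severity, version, type — PK (device_id, timestamp) and explicit NOT NULL columns excluded).
alerts: 6 nullable (version, alert_id, name, value, gain, rssi — PK (type) and explicit NOT NULL columns excluded).
zones: 8 nullable (severity, type, unit, battery, offset, mac, gain, channel — PK (zone_id) and explicit NOT NULL columns excluded).
users: 8 nullable (gain, interval, version, unit, rssi, lat, lon, severity — PK (user_id) and explicit NOT NULL columns excluded).
Total: 6 + 3 + 6 + 8 + 8 = 31.

31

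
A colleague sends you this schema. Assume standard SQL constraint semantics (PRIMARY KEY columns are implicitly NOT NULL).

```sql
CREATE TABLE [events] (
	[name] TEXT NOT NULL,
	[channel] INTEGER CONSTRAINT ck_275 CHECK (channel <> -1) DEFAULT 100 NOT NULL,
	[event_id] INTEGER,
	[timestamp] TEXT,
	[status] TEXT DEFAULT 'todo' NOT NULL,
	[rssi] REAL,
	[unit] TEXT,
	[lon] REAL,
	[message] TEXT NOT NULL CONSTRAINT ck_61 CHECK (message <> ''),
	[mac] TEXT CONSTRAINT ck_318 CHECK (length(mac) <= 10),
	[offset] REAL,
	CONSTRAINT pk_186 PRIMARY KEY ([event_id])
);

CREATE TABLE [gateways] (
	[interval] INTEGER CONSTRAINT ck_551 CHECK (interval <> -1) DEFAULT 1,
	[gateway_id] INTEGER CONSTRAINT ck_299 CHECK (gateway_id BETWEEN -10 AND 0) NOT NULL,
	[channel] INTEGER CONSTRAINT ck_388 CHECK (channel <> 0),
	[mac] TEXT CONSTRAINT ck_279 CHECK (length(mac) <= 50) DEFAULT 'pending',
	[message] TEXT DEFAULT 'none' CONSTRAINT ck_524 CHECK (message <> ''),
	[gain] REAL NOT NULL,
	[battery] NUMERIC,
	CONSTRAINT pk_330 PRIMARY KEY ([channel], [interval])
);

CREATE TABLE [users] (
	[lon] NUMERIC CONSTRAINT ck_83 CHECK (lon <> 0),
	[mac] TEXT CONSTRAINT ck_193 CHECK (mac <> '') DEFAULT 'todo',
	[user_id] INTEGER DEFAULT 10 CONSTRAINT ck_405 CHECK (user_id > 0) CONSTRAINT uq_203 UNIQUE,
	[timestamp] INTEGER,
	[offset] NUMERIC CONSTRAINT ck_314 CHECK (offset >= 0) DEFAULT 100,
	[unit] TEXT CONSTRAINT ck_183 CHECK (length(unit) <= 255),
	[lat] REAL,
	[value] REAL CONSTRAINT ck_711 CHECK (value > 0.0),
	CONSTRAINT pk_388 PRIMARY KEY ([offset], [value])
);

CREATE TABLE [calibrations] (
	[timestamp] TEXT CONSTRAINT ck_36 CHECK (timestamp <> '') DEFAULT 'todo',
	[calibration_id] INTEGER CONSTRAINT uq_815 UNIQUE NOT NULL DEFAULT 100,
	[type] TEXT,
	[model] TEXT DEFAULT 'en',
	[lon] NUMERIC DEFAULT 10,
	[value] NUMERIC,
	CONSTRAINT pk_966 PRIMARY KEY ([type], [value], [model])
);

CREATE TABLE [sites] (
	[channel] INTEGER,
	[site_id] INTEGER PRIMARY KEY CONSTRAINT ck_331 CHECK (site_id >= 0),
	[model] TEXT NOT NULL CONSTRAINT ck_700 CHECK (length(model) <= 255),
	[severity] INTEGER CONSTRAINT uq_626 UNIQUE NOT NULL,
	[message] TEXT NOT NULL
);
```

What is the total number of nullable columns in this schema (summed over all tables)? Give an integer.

18

events: 6 nullable (timestamp, rssi, unit, lon, mac, offset — PK (event_id) and explicit NOT NULL columns excluded).
gateways: 3 nullable (mac, message, battery — PK (channel, interval) and explicit NOT NULL columns excluded).
users: 6 nullable (lon, mac, user_id, timestamp, unit, lat — PK (offset, value) and explicit NOT NULL columns excluded).
calibrations: 2 nullable (timestamp, lon — PK (type, value, model) and explicit NOT NULL columns excluded).
sites: 1 nullable (channel — PK (site_id) and explicit NOT NULL columns excluded).
Total: 6 + 3 + 6 + 2 + 1 = 18.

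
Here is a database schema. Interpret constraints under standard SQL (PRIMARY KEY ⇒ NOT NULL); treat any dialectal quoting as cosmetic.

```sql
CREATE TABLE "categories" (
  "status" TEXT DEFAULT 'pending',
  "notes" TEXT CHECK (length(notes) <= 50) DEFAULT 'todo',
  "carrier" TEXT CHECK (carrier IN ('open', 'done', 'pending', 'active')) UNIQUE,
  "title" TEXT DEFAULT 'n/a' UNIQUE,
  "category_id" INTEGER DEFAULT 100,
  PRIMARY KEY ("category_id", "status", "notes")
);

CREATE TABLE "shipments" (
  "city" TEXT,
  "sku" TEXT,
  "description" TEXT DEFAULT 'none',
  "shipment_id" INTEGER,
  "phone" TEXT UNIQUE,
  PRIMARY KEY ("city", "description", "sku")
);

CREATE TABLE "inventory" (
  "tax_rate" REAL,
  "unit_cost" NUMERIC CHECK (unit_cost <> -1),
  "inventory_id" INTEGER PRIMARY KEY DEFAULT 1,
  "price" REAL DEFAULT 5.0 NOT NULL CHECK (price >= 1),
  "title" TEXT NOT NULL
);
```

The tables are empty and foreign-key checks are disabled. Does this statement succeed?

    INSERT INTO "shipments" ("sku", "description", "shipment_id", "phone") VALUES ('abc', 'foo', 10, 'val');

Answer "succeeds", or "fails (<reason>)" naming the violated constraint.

city is omitted from the column list and has no DEFAULT, so it would receive NULL.
But city is part of the PRIMARY KEY (implied NOT NULL).

fails (NOT NULL on city)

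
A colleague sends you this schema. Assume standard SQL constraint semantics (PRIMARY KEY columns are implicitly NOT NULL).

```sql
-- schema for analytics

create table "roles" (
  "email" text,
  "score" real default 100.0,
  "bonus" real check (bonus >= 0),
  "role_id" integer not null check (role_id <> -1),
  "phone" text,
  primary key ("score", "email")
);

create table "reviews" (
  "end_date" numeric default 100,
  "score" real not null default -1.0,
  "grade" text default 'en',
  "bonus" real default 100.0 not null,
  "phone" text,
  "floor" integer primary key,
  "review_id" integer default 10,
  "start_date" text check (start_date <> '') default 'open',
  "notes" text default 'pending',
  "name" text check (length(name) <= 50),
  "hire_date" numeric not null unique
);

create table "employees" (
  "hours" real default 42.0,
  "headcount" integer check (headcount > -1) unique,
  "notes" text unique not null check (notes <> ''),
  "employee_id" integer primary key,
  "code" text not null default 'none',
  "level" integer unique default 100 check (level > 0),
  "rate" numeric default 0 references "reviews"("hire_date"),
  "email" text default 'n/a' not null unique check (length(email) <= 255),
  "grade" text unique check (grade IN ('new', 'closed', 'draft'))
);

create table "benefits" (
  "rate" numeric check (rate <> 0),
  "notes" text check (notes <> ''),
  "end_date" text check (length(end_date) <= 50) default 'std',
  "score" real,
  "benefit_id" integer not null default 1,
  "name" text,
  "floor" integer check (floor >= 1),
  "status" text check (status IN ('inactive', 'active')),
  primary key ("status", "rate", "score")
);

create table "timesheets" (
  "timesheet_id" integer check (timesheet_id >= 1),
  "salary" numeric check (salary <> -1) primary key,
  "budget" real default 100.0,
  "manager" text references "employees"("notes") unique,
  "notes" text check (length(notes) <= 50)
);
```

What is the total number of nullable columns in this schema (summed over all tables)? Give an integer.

roles: 2 nullable (bonus, phone — PK (score, email) and explicit NOT NULL columns excluded).
reviews: 7 nullable (end_date, grade, phone, review_id, start_date, notes, name — PK (floor) and explicit NOT NULL columns excluded).
employees: 5 nullable (hours, headcount, level, rate, grade — PK (employee_id) and explicit NOT NULL columns excluded).
benefits: 4 nullable (notes, end_date, name, floor — PK (status, rate, score) and explicit NOT NULL columns excluded).
timesheets: 4 nullable (timesheet_id, budget, manager, notes — PK (salary) and explicit NOT NULL columns excluded).
Total: 2 + 7 + 5 + 4 + 4 = 22.

22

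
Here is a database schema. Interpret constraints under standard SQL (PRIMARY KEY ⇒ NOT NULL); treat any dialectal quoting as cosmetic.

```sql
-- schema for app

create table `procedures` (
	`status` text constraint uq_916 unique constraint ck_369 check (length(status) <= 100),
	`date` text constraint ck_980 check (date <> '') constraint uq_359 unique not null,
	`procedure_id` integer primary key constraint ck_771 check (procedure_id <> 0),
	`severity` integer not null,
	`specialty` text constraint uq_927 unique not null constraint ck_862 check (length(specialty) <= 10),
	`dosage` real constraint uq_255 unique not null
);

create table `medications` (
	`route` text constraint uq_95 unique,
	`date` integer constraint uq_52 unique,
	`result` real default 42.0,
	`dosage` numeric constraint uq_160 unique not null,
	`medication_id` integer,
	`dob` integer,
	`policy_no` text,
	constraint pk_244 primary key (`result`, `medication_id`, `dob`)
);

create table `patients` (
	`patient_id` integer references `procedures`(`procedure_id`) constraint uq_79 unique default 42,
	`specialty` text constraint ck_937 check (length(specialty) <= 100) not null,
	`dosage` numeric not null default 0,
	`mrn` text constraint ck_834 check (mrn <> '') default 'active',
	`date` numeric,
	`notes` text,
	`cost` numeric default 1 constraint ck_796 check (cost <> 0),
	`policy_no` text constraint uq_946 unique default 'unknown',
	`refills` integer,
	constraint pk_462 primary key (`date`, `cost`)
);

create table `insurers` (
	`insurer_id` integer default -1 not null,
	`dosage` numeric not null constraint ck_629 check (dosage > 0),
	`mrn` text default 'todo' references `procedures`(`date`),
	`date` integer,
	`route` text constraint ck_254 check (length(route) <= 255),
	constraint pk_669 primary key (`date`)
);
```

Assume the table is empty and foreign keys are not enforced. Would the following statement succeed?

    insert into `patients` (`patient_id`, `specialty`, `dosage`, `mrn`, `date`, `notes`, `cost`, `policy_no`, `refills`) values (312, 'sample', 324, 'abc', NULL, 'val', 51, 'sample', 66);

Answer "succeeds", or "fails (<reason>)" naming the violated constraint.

fails (NOT NULL on date)

date is explicitly set to NULL, but date is part of the PRIMARY KEY (implied NOT NULL).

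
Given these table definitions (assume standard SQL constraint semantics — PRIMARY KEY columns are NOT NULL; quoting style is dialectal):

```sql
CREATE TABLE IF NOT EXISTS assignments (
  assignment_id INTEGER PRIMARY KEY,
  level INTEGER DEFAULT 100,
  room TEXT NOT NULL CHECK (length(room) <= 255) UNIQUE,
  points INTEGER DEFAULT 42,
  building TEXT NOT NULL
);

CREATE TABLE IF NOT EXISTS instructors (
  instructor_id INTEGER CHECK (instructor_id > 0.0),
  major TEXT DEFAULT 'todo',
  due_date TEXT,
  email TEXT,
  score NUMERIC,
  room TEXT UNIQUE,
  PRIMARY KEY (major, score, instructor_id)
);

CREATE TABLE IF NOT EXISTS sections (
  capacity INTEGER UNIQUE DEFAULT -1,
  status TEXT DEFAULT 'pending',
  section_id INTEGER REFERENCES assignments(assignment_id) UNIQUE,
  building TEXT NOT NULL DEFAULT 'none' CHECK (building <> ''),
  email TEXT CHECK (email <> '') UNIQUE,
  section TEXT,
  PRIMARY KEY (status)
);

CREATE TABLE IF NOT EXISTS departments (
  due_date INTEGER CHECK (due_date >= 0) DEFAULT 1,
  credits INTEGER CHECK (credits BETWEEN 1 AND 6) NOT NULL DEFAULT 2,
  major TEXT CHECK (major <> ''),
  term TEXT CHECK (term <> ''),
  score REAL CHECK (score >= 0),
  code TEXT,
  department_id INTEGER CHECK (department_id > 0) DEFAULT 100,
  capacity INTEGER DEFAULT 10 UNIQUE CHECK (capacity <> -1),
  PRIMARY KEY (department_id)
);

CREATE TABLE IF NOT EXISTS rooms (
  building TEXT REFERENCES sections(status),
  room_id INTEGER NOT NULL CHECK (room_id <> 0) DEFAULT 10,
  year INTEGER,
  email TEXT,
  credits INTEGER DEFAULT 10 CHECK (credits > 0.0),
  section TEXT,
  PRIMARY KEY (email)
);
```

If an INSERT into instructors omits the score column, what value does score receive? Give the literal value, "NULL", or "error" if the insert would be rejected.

score has no DEFAULT clause.
Omitting it would insert NULL, but it is part of the PRIMARY KEY, so the INSERT fails.

error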